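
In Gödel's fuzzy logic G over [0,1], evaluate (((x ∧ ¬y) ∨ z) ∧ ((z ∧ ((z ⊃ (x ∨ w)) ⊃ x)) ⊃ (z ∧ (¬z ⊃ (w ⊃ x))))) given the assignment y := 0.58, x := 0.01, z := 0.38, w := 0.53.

¬y: Gödel ¬ of 0.58 = 0 (operand ≠ 0)
(x ∧ ¬y) = min(0.01, 0) = 0
((x ∧ ¬y) ∨ z) = max(0, 0.38) = 0.38
(x ∨ w) = max(0.01, 0.53) = 0.53
(z ⊃ (x ∨ w)): 0.38 ≤ 0.53, so result = 1
((z ⊃ (x ∨ w)) ⊃ x): 1 > 0.01, so result = 0.01
(z ∧ ((z ⊃ (x ∨ w)) ⊃ x)) = min(0.38, 0.01) = 0.01
¬z: Gödel ¬ of 0.38 = 0 (operand ≠ 0)
(w ⊃ x): 0.53 > 0.01, so result = 0.01
(¬z ⊃ (w ⊃ x)): 0 ≤ 0.01, so result = 1
(z ∧ (¬z ⊃ (w ⊃ x))) = min(0.38, 1) = 0.38
((z ∧ ((z ⊃ (x ∨ w)) ⊃ x)) ⊃ (z ∧ (¬z ⊃ (w ⊃ x)))): 0.01 ≤ 0.38, so result = 1
(((x ∧ ¬y) ∨ z) ∧ ((z ∧ ((z ⊃ (x ∨ w)) ⊃ x)) ⊃ (z ∧ (¬z ⊃ (w ⊃ x))))) = min(0.38, 1) = 0.38

0.38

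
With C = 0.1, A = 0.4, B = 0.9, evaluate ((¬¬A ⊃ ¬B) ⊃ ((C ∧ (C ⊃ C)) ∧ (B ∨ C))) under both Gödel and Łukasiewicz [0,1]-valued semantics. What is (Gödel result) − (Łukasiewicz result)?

Gödel evaluation:
  ¬A: Gödel ¬ of 0.4 = 0 (operand ≠ 0)
  ¬¬A: Gödel ¬ of 0 = 1 (operand is 0)
  ¬B: Gödel ¬ of 0.9 = 0 (operand ≠ 0)
  (¬¬A ⊃ ¬B): 1 > 0, so result = 0
  (C ⊃ C): 0.1 ≤ 0.1, so result = 1
  (C ∧ (C ⊃ C)) = min(0.1, 1) = 0.1
  (B ∨ C) = max(0.9, 0.1) = 0.9
  ((C ∧ (C ⊃ C)) ∧ (B ∨ C)) = min(0.1, 0.9) = 0.1
  ((¬¬A ⊃ ¬B) ⊃ ((C ∧ (C ⊃ C)) ∧ (B ∨ C))): 0 ≤ 0.1, so result = 1
  Gödel value = 1
Łukasiewicz evaluation:
  ¬A: Łukasiewicz ¬ gives 1 − 0.4 = 0.6
  ¬¬A: Łukasiewicz ¬ gives 1 − 0.6 = 0.4
  ¬B: Łukasiewicz ¬ gives 1 − 0.9 = 0.1
  (¬¬A ⊃ ¬B): min(1, 1 − 0.4 + 0.1) = 0.7
  (C ⊃ C): min(1, 1 − 0.1 + 0.1) = 1
  (C ∧ (C ⊃ C)) = min(0.1, 1) = 0.1
  (B ∨ C) = max(0.9, 0.1) = 0.9
  ((C ∧ (C ⊃ C)) ∧ (B ∨ C)) = min(0.1, 0.9) = 0.1
  ((¬¬A ⊃ ¬B) ⊃ ((C ∧ (C ⊃ C)) ∧ (B ∨ C))): min(1, 1 − 0.7 + 0.1) = 0.4
  Łukasiewicz value = 0.4
Difference: 1 − 0.4 = 0.60

0.60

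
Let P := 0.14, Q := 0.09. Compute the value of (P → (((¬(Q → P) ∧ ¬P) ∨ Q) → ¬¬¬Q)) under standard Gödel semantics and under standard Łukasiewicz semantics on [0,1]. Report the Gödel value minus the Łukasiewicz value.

Gödel evaluation:
  (Q → P): 0.09 ≤ 0.14, so result = 1
  ¬(Q → P): Gödel ¬ of 1 = 0 (operand ≠ 0)
  ¬P: Gödel ¬ of 0.14 = 0 (operand ≠ 0)
  (¬(Q → P) ∧ ¬P) = min(0, 0) = 0
  ((¬(Q → P) ∧ ¬P) ∨ Q) = max(0, 0.09) = 0.09
  ¬Q: Gödel ¬ of 0.09 = 0 (operand ≠ 0)
  ¬¬Q: Gödel ¬ of 0 = 1 (operand is 0)
  ¬¬¬Q: Gödel ¬ of 1 = 0 (operand ≠ 0)
  (((¬(Q → P) ∧ ¬P) ∨ Q) → ¬¬¬Q): 0.09 > 0, so result = 0
  (P → (((¬(Q → P) ∧ ¬P) ∨ Q) → ¬¬¬Q)): 0.14 > 0, so result = 0
  Gödel value = 0
Łukasiewicz evaluation:
  (Q → P): min(1, 1 − 0.09 + 0.14) = 1
  ¬(Q → P): Łukasiewicz ¬ gives 1 − 1 = 0
  ¬P: Łukasiewicz ¬ gives 1 − 0.14 = 0.86
  (¬(Q → P) ∧ ¬P) = min(0, 0.86) = 0
  ((¬(Q → P) ∧ ¬P) ∨ Q) = max(0, 0.09) = 0.09
  ¬Q: Łukasiewicz ¬ gives 1 − 0.09 = 0.91
  ¬¬Q: Łukasiewicz ¬ gives 1 − 0.91 = 0.09
  ¬¬¬Q: Łukasiewicz ¬ gives 1 − 0.09 = 0.91
  (((¬(Q → P) ∧ ¬P) ∨ Q) → ¬¬¬Q): min(1, 1 − 0.09 + 0.91) = 1
  (P → (((¬(Q → P) ∧ ¬P) ∨ Q) → ¬¬¬Q)): min(1, 1 − 0.14 + 1) = 1
  Łukasiewicz value = 1
Difference: 0 − 1 = -1.00

-1.00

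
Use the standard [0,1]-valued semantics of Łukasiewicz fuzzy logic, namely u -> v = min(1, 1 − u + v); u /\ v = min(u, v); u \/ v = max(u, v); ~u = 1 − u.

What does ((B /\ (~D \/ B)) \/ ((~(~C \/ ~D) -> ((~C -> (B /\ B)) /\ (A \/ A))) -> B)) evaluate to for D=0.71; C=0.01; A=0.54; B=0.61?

0.61

~D: Łukasiewicz ¬ gives 1 − 0.71 = 0.29
(~D \/ B) = max(0.29, 0.61) = 0.61
(B /\ (~D \/ B)) = min(0.61, 0.61) = 0.61
~C: Łukasiewicz ¬ gives 1 − 0.01 = 0.99
~D: Łukasiewicz ¬ gives 1 − 0.71 = 0.29
(~C \/ ~D) = max(0.99, 0.29) = 0.99
~(~C \/ ~D): Łukasiewicz ¬ gives 1 − 0.99 = 0.01
~C: Łukasiewicz ¬ gives 1 − 0.01 = 0.99
(B /\ B) = min(0.61, 0.61) = 0.61
(~C -> (B /\ B)): min(1, 1 − 0.99 + 0.61) = 0.62
(A \/ A) = max(0.54, 0.54) = 0.54
((~C -> (B /\ B)) /\ (A \/ A)) = min(0.62, 0.54) = 0.54
(~(~C \/ ~D) -> ((~C -> (B /\ B)) /\ (A \/ A))): min(1, 1 − 0.01 + 0.54) = 1
((~(~C \/ ~D) -> ((~C -> (B /\ B)) /\ (A \/ A))) -> B): min(1, 1 − 1 + 0.61) = 0.61
((B /\ (~D \/ B)) \/ ((~(~C \/ ~D) -> ((~C -> (B /\ B)) /\ (A \/ A))) -> B)) = max(0.61, 0.61) = 0.61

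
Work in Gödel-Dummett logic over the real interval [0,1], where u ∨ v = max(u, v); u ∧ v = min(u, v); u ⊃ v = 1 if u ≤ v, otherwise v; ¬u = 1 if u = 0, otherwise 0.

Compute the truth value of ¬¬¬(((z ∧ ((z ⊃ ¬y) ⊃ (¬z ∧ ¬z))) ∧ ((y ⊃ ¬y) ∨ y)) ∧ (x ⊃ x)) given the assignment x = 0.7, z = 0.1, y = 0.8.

0.00

¬y: Gödel ¬ of 0.8 = 0 (operand ≠ 0)
(z ⊃ ¬y): 0.1 > 0, so result = 0
¬z: Gödel ¬ of 0.1 = 0 (operand ≠ 0)
¬z: Gödel ¬ of 0.1 = 0 (operand ≠ 0)
(¬z ∧ ¬z) = min(0, 0) = 0
((z ⊃ ¬y) ⊃ (¬z ∧ ¬z)): 0 ≤ 0, so result = 1
(z ∧ ((z ⊃ ¬y) ⊃ (¬z ∧ ¬z))) = min(0.1, 1) = 0.1
¬y: Gödel ¬ of 0.8 = 0 (operand ≠ 0)
(y ⊃ ¬y): 0.8 > 0, so result = 0
((y ⊃ ¬y) ∨ y) = max(0, 0.8) = 0.8
((z ∧ ((z ⊃ ¬y) ⊃ (¬z ∧ ¬z))) ∧ ((y ⊃ ¬y) ∨ y)) = min(0.1, 0.8) = 0.1
(x ⊃ x): 0.7 ≤ 0.7, so result = 1
(((z ∧ ((z ⊃ ¬y) ⊃ (¬z ∧ ¬z))) ∧ ((y ⊃ ¬y) ∨ y)) ∧ (x ⊃ x)) = min(0.1, 1) = 0.1
¬(((z ∧ ((z ⊃ ¬y) ⊃ (¬z ∧ ¬z))) ∧ ((y ⊃ ¬y) ∨ y)) ∧ (x ⊃ x)): Gödel ¬ of 0.1 = 0 (operand ≠ 0)
¬¬(((z ∧ ((z ⊃ ¬y) ⊃ (¬z ∧ ¬z))) ∧ ((y ⊃ ¬y) ∨ y)) ∧ (x ⊃ x)): Gödel ¬ of 0 = 1 (operand is 0)
¬¬¬(((z ∧ ((z ⊃ ¬y) ⊃ (¬z ∧ ¬z))) ∧ ((y ⊃ ¬y) ∨ y)) ∧ (x ⊃ x)): Gödel ¬ of 1 = 0 (operand ≠ 0)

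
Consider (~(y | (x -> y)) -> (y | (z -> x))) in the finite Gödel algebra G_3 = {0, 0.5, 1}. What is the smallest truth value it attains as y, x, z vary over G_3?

0.50

The minimum is attained at y = 0, x = 0.5, z = 1:
  (x -> y): 0.5 > 0, so result = 0
  (y | (x -> y)) = max(0, 0) = 0
  ~(y | (x -> y)): Gödel ¬ of 0 = 1 (operand is 0)
  (z -> x): 1 > 0.5, so result = 0.5
  (y | (z -> x)) = max(0, 0.5) = 0.5
  (~(y | (x -> y)) -> (y | (z -> x))): 1 > 0.5, so result = 0.5
Checking all 27 assignments confirms none give a value below 0.50.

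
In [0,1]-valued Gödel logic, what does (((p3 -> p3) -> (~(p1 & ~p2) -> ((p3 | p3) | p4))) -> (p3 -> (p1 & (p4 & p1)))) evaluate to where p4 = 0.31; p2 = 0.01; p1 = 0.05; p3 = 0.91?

0.05

(p3 -> p3): 0.91 ≤ 0.91, so result = 1
~p2: Gödel ¬ of 0.01 = 0 (operand ≠ 0)
(p1 & ~p2) = min(0.05, 0) = 0
~(p1 & ~p2): Gödel ¬ of 0 = 1 (operand is 0)
(p3 | p3) = max(0.91, 0.91) = 0.91
((p3 | p3) | p4) = max(0.91, 0.31) = 0.91
(~(p1 & ~p2) -> ((p3 | p3) | p4)): 1 > 0.91, so result = 0.91
((p3 -> p3) -> (~(p1 & ~p2) -> ((p3 | p3) | p4))): 1 > 0.91, so result = 0.91
(p4 & p1) = min(0.31, 0.05) = 0.05
(p1 & (p4 & p1)) = min(0.05, 0.05) = 0.05
(p3 -> (p1 & (p4 & p1))): 0.91 > 0.05, so result = 0.05
(((p3 -> p3) -> (~(p1 & ~p2) -> ((p3 | p3) | p4))) -> (p3 -> (p1 & (p4 & p1)))): 0.91 > 0.05, so result = 0.05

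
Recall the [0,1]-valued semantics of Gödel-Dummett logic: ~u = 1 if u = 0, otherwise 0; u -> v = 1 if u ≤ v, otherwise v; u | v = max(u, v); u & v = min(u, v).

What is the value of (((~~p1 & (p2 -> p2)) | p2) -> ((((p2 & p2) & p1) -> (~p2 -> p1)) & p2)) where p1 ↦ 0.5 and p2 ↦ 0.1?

0.10

~p1: Gödel ¬ of 0.5 = 0 (operand ≠ 0)
~~p1: Gödel ¬ of 0 = 1 (operand is 0)
(p2 -> p2): 0.1 ≤ 0.1, so result = 1
(~~p1 & (p2 -> p2)) = min(1, 1) = 1
((~~p1 & (p2 -> p2)) | p2) = max(1, 0.1) = 1
(p2 & p2) = min(0.1, 0.1) = 0.1
((p2 & p2) & p1) = min(0.1, 0.5) = 0.1
~p2: Gödel ¬ of 0.1 = 0 (operand ≠ 0)
(~p2 -> p1): 0 ≤ 0.5, so result = 1
(((p2 & p2) & p1) -> (~p2 -> p1)): 0.1 ≤ 1, so result = 1
((((p2 & p2) & p1) -> (~p2 -> p1)) & p2) = min(1, 0.1) = 0.1
(((~~p1 & (p2 -> p2)) | p2) -> ((((p2 & p2) & p1) -> (~p2 -> p1)) & p2)): 1 > 0.1, so result = 0.1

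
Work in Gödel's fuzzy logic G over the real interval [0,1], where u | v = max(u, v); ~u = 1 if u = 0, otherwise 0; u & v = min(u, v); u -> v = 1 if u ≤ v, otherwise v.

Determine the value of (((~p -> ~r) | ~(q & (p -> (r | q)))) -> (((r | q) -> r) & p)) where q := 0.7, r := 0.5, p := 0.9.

0.50

~p: Gödel ¬ of 0.9 = 0 (operand ≠ 0)
~r: Gödel ¬ of 0.5 = 0 (operand ≠ 0)
(~p -> ~r): 0 ≤ 0, so result = 1
(r | q) = max(0.5, 0.7) = 0.7
(p -> (r | q)): 0.9 > 0.7, so result = 0.7
(q & (p -> (r | q))) = min(0.7, 0.7) = 0.7
~(q & (p -> (r | q))): Gödel ¬ of 0.7 = 0 (operand ≠ 0)
((~p -> ~r) | ~(q & (p -> (r | q)))) = max(1, 0) = 1
(r | q) = max(0.5, 0.7) = 0.7
((r | q) -> r): 0.7 > 0.5, so result = 0.5
(((r | q) -> r) & p) = min(0.5, 0.9) = 0.5
(((~p -> ~r) | ~(q & (p -> (r | q)))) -> (((r | q) -> r) & p)): 1 > 0.5, so result = 0.5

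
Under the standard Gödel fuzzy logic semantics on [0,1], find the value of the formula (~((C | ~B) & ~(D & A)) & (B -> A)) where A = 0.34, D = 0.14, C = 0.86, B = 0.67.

~B: Gödel ¬ of 0.67 = 0 (operand ≠ 0)
(C | ~B) = max(0.86, 0) = 0.86
(D & A) = min(0.14, 0.34) = 0.14
~(D & A): Gödel ¬ of 0.14 = 0 (operand ≠ 0)
((C | ~B) & ~(D & A)) = min(0.86, 0) = 0
~((C | ~B) & ~(D & A)): Gödel ¬ of 0 = 1 (operand is 0)
(B -> A): 0.67 > 0.34, so result = 0.34
(~((C | ~B) & ~(D & A)) & (B -> A)) = min(1, 0.34) = 0.34

0.34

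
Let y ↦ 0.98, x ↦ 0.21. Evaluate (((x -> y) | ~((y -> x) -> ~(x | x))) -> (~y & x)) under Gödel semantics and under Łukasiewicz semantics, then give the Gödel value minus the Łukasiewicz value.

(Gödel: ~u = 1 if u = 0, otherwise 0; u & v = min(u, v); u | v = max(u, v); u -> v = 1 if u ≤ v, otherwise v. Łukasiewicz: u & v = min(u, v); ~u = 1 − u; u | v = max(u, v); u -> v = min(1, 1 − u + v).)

-0.02

Gödel evaluation:
  (x -> y): 0.21 ≤ 0.98, so result = 1
  (y -> x): 0.98 > 0.21, so result = 0.21
  (x | x) = max(0.21, 0.21) = 0.21
  ~(x | x): Gödel ¬ of 0.21 = 0 (operand ≠ 0)
  ((y -> x) -> ~(x | x)): 0.21 > 0, so result = 0
  ~((y -> x) -> ~(x | x)): Gödel ¬ of 0 = 1 (operand is 0)
  ((x -> y) | ~((y -> x) -> ~(x | x))) = max(1, 1) = 1
  ~y: Gödel ¬ of 0.98 = 0 (operand ≠ 0)
  (~y & x) = min(0, 0.21) = 0
  (((x -> y) | ~((y -> x) -> ~(x | x))) -> (~y & x)): 1 > 0, so result = 0
  Gödel value = 0
Łukasiewicz evaluation:
  (x -> y): min(1, 1 − 0.21 + 0.98) = 1
  (y -> x): min(1, 1 − 0.98 + 0.21) = 0.23
  (x | x) = max(0.21, 0.21) = 0.21
  ~(x | x): Łukasiewicz ¬ gives 1 − 0.21 = 0.79
  ((y -> x) -> ~(x | x)): min(1, 1 − 0.23 + 0.79) = 1
  ~((y -> x) -> ~(x | x)): Łukasiewicz ¬ gives 1 − 1 = 0
  ((x -> y) | ~((y -> x) -> ~(x | x))) = max(1, 0) = 1
  ~y: Łukasiewicz ¬ gives 1 − 0.98 = 0.02
  (~y & x) = min(0.02, 0.21) = 0.02
  (((x -> y) | ~((y -> x) -> ~(x | x))) -> (~y & x)): min(1, 1 − 1 + 0.02) = 0.02
  Łukasiewicz value = 0.02
Difference: 0 − 0.02 = -0.02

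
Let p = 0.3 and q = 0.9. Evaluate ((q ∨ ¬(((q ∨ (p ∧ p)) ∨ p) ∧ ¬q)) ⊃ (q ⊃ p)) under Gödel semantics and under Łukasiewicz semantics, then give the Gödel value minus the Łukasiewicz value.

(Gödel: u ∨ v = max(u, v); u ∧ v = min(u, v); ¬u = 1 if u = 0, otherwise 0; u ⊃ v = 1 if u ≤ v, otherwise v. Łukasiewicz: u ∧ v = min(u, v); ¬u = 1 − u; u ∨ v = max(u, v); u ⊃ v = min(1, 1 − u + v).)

-0.20

Gödel evaluation:
  (p ∧ p) = min(0.3, 0.3) = 0.3
  (q ∨ (p ∧ p)) = max(0.9, 0.3) = 0.9
  ((q ∨ (p ∧ p)) ∨ p) = max(0.9, 0.3) = 0.9
  ¬q: Gödel ¬ of 0.9 = 0 (operand ≠ 0)
  (((q ∨ (p ∧ p)) ∨ p) ∧ ¬q) = min(0.9, 0) = 0
  ¬(((q ∨ (p ∧ p)) ∨ p) ∧ ¬q): Gödel ¬ of 0 = 1 (operand is 0)
  (q ∨ ¬(((q ∨ (p ∧ p)) ∨ p) ∧ ¬q)) = max(0.9, 1) = 1
  (q ⊃ p): 0.9 > 0.3, so result = 0.3
  ((q ∨ ¬(((q ∨ (p ∧ p)) ∨ p) ∧ ¬q)) ⊃ (q ⊃ p)): 1 > 0.3, so result = 0.3
  Gödel value = 0.3
Łukasiewicz evaluation:
  (p ∧ p) = min(0.3, 0.3) = 0.3
  (q ∨ (p ∧ p)) = max(0.9, 0.3) = 0.9
  ((q ∨ (p ∧ p)) ∨ p) = max(0.9, 0.3) = 0.9
  ¬q: Łukasiewicz ¬ gives 1 − 0.9 = 0.1
  (((q ∨ (p ∧ p)) ∨ p) ∧ ¬q) = min(0.9, 0.1) = 0.1
  ¬(((q ∨ (p ∧ p)) ∨ p) ∧ ¬q): Łukasiewicz ¬ gives 1 − 0.1 = 0.9
  (q ∨ ¬(((q ∨ (p ∧ p)) ∨ p) ∧ ¬q)) = max(0.9, 0.9) = 0.9
  (q ⊃ p): min(1, 1 − 0.9 + 0.3) = 0.4
  ((q ∨ ¬(((q ∨ (p ∧ p)) ∨ p) ∧ ¬q)) ⊃ (q ⊃ p)): min(1, 1 − 0.9 + 0.4) = 0.5
  Łukasiewicz value = 0.5
Difference: 0.3 − 0.5 = -0.20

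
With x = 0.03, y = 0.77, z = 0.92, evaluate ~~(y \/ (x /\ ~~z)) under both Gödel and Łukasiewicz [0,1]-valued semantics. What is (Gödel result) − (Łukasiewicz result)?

Gödel evaluation:
  ~z: Gödel ¬ of 0.92 = 0 (operand ≠ 0)
  ~~z: Gödel ¬ of 0 = 1 (operand is 0)
  (x /\ ~~z) = min(0.03, 1) = 0.03
  (y \/ (x /\ ~~z)) = max(0.77, 0.03) = 0.77
  ~(y \/ (x /\ ~~z)): Gödel ¬ of 0.77 = 0 (operand ≠ 0)
  ~~(y \/ (x /\ ~~z)): Gödel ¬ of 0 = 1 (operand is 0)
  Gödel value = 1
Łukasiewicz evaluation:
  ~z: Łukasiewicz ¬ gives 1 − 0.92 = 0.08
  ~~z: Łukasiewicz ¬ gives 1 − 0.08 = 0.92
  (x /\ ~~z) = min(0.03, 0.92) = 0.03
  (y \/ (x /\ ~~z)) = max(0.77, 0.03) = 0.77
  ~(y \/ (x /\ ~~z)): Łukasiewicz ¬ gives 1 − 0.77 = 0.23
  ~~(y \/ (x /\ ~~z)): Łukasiewicz ¬ gives 1 − 0.23 = 0.77
  Łukasiewicz value = 0.77
Difference: 1 − 0.77 = 0.23

0.23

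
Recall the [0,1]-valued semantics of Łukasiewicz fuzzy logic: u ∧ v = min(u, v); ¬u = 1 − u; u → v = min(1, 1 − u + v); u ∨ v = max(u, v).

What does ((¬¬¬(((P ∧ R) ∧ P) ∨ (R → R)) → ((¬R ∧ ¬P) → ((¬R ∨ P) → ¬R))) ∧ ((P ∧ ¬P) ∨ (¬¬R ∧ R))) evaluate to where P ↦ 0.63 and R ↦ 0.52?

0.52

(P ∧ R) = min(0.63, 0.52) = 0.52
((P ∧ R) ∧ P) = min(0.52, 0.63) = 0.52
(R → R): min(1, 1 − 0.52 + 0.52) = 1
(((P ∧ R) ∧ P) ∨ (R → R)) = max(0.52, 1) = 1
¬(((P ∧ R) ∧ P) ∨ (R → R)): Łukasiewicz ¬ gives 1 − 1 = 0
¬¬(((P ∧ R) ∧ P) ∨ (R → R)): Łukasiewicz ¬ gives 1 − 0 = 1
¬¬¬(((P ∧ R) ∧ P) ∨ (R → R)): Łukasiewicz ¬ gives 1 − 1 = 0
¬R: Łukasiewicz ¬ gives 1 − 0.52 = 0.48
¬P: Łukasiewicz ¬ gives 1 − 0.63 = 0.37
(¬R ∧ ¬P) = min(0.48, 0.37) = 0.37
¬R: Łukasiewicz ¬ gives 1 − 0.52 = 0.48
(¬R ∨ P) = max(0.48, 0.63) = 0.63
¬R: Łukasiewicz ¬ gives 1 − 0.52 = 0.48
((¬R ∨ P) → ¬R): min(1, 1 − 0.63 + 0.48) = 0.85
((¬R ∧ ¬P) → ((¬R ∨ P) → ¬R)): min(1, 1 − 0.37 + 0.85) = 1
(¬¬¬(((P ∧ R) ∧ P) ∨ (R → R)) → ((¬R ∧ ¬P) → ((¬R ∨ P) → ¬R))): min(1, 1 − 0 + 1) = 1
¬P: Łukasiewicz ¬ gives 1 − 0.63 = 0.37
(P ∧ ¬P) = min(0.63, 0.37) = 0.37
¬R: Łukasiewicz ¬ gives 1 − 0.52 = 0.48
¬¬R: Łukasiewicz ¬ gives 1 − 0.48 = 0.52
(¬¬R ∧ R) = min(0.52, 0.52) = 0.52
((P ∧ ¬P) ∨ (¬¬R ∧ R)) = max(0.37, 0.52) = 0.52
((¬¬¬(((P ∧ R) ∧ P) ∨ (R → R)) → ((¬R ∧ ¬P) → ((¬R ∨ P) → ¬R))) ∧ ((P ∧ ¬P) ∨ (¬¬R ∧ R))) = min(1, 0.52) = 0.52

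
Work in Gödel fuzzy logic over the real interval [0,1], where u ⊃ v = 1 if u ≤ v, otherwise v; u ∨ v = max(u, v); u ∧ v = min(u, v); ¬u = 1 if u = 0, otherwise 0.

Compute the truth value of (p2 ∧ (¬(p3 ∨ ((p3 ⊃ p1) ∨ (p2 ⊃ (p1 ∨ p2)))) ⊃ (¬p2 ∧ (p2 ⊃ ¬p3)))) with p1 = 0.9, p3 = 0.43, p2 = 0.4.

0.40

(p3 ⊃ p1): 0.43 ≤ 0.9, so result = 1
(p1 ∨ p2) = max(0.9, 0.4) = 0.9
(p2 ⊃ (p1 ∨ p2)): 0.4 ≤ 0.9, so result = 1
((p3 ⊃ p1) ∨ (p2 ⊃ (p1 ∨ p2))) = max(1, 1) = 1
(p3 ∨ ((p3 ⊃ p1) ∨ (p2 ⊃ (p1 ∨ p2)))) = max(0.43, 1) = 1
¬(p3 ∨ ((p3 ⊃ p1) ∨ (p2 ⊃ (p1 ∨ p2)))): Gödel ¬ of 1 = 0 (operand ≠ 0)
¬p2: Gödel ¬ of 0.4 = 0 (operand ≠ 0)
¬p3: Gödel ¬ of 0.43 = 0 (operand ≠ 0)
(p2 ⊃ ¬p3): 0.4 > 0, so result = 0
(¬p2 ∧ (p2 ⊃ ¬p3)) = min(0, 0) = 0
(¬(p3 ∨ ((p3 ⊃ p1) ∨ (p2 ⊃ (p1 ∨ p2)))) ⊃ (¬p2 ∧ (p2 ⊃ ¬p3))): 0 ≤ 0, so result = 1
(p2 ∧ (¬(p3 ∨ ((p3 ⊃ p1) ∨ (p2 ⊃ (p1 ∨ p2)))) ⊃ (¬p2 ∧ (p2 ⊃ ¬p3)))) = min(0.4, 1) = 0.4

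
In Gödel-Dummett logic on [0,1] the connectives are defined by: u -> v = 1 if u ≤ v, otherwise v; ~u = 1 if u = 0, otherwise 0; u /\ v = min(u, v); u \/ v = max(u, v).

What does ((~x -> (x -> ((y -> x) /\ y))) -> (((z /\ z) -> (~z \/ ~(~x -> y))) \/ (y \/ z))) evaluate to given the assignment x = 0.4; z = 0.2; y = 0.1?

0.20

~x: Gödel ¬ of 0.4 = 0 (operand ≠ 0)
(y -> x): 0.1 ≤ 0.4, so result = 1
((y -> x) /\ y) = min(1, 0.1) = 0.1
(x -> ((y -> x) /\ y)): 0.4 > 0.1, so result = 0.1
(~x -> (x -> ((y -> x) /\ y))): 0 ≤ 0.1, so result = 1
(z /\ z) = min(0.2, 0.2) = 0.2
~z: Gödel ¬ of 0.2 = 0 (operand ≠ 0)
~x: Gödel ¬ of 0.4 = 0 (operand ≠ 0)
(~x -> y): 0 ≤ 0.1, so result = 1
~(~x -> y): Gödel ¬ of 1 = 0 (operand ≠ 0)
(~z \/ ~(~x -> y)) = max(0, 0) = 0
((z /\ z) -> (~z \/ ~(~x -> y))): 0.2 > 0, so result = 0
(y \/ z) = max(0.1, 0.2) = 0.2
(((z /\ z) -> (~z \/ ~(~x -> y))) \/ (y \/ z)) = max(0, 0.2) = 0.2
((~x -> (x -> ((y -> x) /\ y))) -> (((z /\ z) -> (~z \/ ~(~x -> y))) \/ (y \/ z))): 1 > 0.2, so result = 0.2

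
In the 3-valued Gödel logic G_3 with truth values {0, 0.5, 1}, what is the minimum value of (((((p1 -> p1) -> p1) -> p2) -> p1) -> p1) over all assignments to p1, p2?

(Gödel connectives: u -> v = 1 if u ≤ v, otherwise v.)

0.50

The minimum is attained at p1 = 0.5, p2 = 0:
  (p1 -> p1): 0.5 ≤ 0.5, so result = 1
  ((p1 -> p1) -> p1): 1 > 0.5, so result = 0.5
  (((p1 -> p1) -> p1) -> p2): 0.5 > 0, so result = 0
  ((((p1 -> p1) -> p1) -> p2) -> p1): 0 ≤ 0.5, so result = 1
  (((((p1 -> p1) -> p1) -> p2) -> p1) -> p1): 1 > 0.5, so result = 0.5
Checking all 9 assignments confirms none give a value below 0.50.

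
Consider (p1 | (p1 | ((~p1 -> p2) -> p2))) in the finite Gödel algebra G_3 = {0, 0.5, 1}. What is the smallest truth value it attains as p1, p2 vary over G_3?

0.50

The minimum is attained at p1 = 0.5, p2 = 0:
  ~p1: Gödel ¬ of 0.5 = 0 (operand ≠ 0)
  (~p1 -> p2): 0 ≤ 0, so result = 1
  ((~p1 -> p2) -> p2): 1 > 0, so result = 0
  (p1 | ((~p1 -> p2) -> p2)) = max(0.5, 0) = 0.5
  (p1 | (p1 | ((~p1 -> p2) -> p2))) = max(0.5, 0.5) = 0.5
Checking all 9 assignments confirms none give a value below 0.50.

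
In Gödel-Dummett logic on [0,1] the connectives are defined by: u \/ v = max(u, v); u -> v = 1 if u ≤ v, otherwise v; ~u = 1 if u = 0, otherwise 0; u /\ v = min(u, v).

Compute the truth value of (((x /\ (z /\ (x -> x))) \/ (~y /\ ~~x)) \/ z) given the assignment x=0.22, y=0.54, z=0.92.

(x -> x): 0.22 ≤ 0.22, so result = 1
(z /\ (x -> x)) = min(0.92, 1) = 0.92
(x /\ (z /\ (x -> x))) = min(0.22, 0.92) = 0.22
~y: Gödel ¬ of 0.54 = 0 (operand ≠ 0)
~x: Gödel ¬ of 0.22 = 0 (operand ≠ 0)
~~x: Gödel ¬ of 0 = 1 (operand is 0)
(~y /\ ~~x) = min(0, 1) = 0
((x /\ (z /\ (x -> x))) \/ (~y /\ ~~x)) = max(0.22, 0) = 0.22
(((x /\ (z /\ (x -> x))) \/ (~y /\ ~~x)) \/ z) = max(0.22, 0.92) = 0.92

0.92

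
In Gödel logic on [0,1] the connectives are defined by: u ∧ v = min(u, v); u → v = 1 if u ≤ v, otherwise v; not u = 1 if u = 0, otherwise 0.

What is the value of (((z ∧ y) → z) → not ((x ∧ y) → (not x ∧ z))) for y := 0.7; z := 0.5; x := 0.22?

(z ∧ y) = min(0.5, 0.7) = 0.5
((z ∧ y) → z): 0.5 ≤ 0.5, so result = 1
(x ∧ y) = min(0.22, 0.7) = 0.22
not x: Gödel ¬ of 0.22 = 0 (operand ≠ 0)
(not x ∧ z) = min(0, 0.5) = 0
((x ∧ y) → (not x ∧ z)): 0.22 > 0, so result = 0
not ((x ∧ y) → (not x ∧ z)): Gödel ¬ of 0 = 1 (operand is 0)
(((z ∧ y) → z) → not ((x ∧ y) → (not x ∧ z))): 1 ≤ 1, so result = 1

1.00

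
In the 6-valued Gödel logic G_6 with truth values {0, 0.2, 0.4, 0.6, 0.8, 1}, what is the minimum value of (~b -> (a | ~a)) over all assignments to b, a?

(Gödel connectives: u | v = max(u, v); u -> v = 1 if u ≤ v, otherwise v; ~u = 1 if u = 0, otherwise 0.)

0.20

The minimum is attained at b = 0, a = 0.2:
  ~b: Gödel ¬ of 0 = 1 (operand is 0)
  ~a: Gödel ¬ of 0.2 = 0 (operand ≠ 0)
  (a | ~a) = max(0.2, 0) = 0.2
  (~b -> (a | ~a)): 1 > 0.2, so result = 0.2
Checking all 36 assignments confirms none give a value below 0.20.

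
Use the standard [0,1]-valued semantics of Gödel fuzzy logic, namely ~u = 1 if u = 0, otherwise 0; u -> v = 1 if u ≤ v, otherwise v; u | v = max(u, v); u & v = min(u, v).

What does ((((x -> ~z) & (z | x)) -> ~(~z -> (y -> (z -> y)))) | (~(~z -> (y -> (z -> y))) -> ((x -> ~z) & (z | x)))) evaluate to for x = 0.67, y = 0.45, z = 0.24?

1.00

~z: Gödel ¬ of 0.24 = 0 (operand ≠ 0)
(x -> ~z): 0.67 > 0, so result = 0
(z | x) = max(0.24, 0.67) = 0.67
((x -> ~z) & (z | x)) = min(0, 0.67) = 0
~z: Gödel ¬ of 0.24 = 0 (operand ≠ 0)
(z -> y): 0.24 ≤ 0.45, so result = 1
(y -> (z -> y)): 0.45 ≤ 1, so result = 1
(~z -> (y -> (z -> y))): 0 ≤ 1, so result = 1
~(~z -> (y -> (z -> y))): Gödel ¬ of 1 = 0 (operand ≠ 0)
(((x -> ~z) & (z | x)) -> ~(~z -> (y -> (z -> y)))): 0 ≤ 0, so result = 1
~z: Gödel ¬ of 0.24 = 0 (operand ≠ 0)
(z -> y): 0.24 ≤ 0.45, so result = 1
(y -> (z -> y)): 0.45 ≤ 1, so result = 1
(~z -> (y -> (z -> y))): 0 ≤ 1, so result = 1
~(~z -> (y -> (z -> y))): Gödel ¬ of 1 = 0 (operand ≠ 0)
~z: Gödel ¬ of 0.24 = 0 (operand ≠ 0)
(x -> ~z): 0.67 > 0, so result = 0
(z | x) = max(0.24, 0.67) = 0.67
((x -> ~z) & (z | x)) = min(0, 0.67) = 0
(~(~z -> (y -> (z -> y))) -> ((x -> ~z) & (z | x))): 0 ≤ 0, so result = 1
((((x -> ~z) & (z | x)) -> ~(~z -> (y -> (z -> y)))) | (~(~z -> (y -> (z -> y))) -> ((x -> ~z) & (z | x)))) = max(1, 1) = 1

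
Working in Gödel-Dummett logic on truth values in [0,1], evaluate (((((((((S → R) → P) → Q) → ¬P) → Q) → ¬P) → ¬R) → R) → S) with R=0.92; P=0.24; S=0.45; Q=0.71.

0.45

(S → R): 0.45 ≤ 0.92, so result = 1
((S → R) → P): 1 > 0.24, so result = 0.24
(((S → R) → P) → Q): 0.24 ≤ 0.71, so result = 1
¬P: Gödel ¬ of 0.24 = 0 (operand ≠ 0)
((((S → R) → P) → Q) → ¬P): 1 > 0, so result = 0
(((((S → R) → P) → Q) → ¬P) → Q): 0 ≤ 0.71, so result = 1
¬P: Gödel ¬ of 0.24 = 0 (operand ≠ 0)
((((((S → R) → P) → Q) → ¬P) → Q) → ¬P): 1 > 0, so result = 0
¬R: Gödel ¬ of 0.92 = 0 (operand ≠ 0)
(((((((S → R) → P) → Q) → ¬P) → Q) → ¬P) → ¬R): 0 ≤ 0, so result = 1
((((((((S → R) → P) → Q) → ¬P) → Q) → ¬P) → ¬R) → R): 1 > 0.92, so result = 0.92
(((((((((S → R) → P) → Q) → ¬P) → Q) → ¬P) → ¬R) → R) → S): 0.92 > 0.45, so result = 0.45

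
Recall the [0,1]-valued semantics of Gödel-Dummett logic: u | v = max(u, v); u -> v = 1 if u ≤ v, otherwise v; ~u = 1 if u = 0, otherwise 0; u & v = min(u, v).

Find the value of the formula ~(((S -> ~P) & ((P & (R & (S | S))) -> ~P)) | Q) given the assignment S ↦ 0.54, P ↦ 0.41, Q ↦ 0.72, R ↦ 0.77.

0.00

~P: Gödel ¬ of 0.41 = 0 (operand ≠ 0)
(S -> ~P): 0.54 > 0, so result = 0
(S | S) = max(0.54, 0.54) = 0.54
(R & (S | S)) = min(0.77, 0.54) = 0.54
(P & (R & (S | S))) = min(0.41, 0.54) = 0.41
~P: Gödel ¬ of 0.41 = 0 (operand ≠ 0)
((P & (R & (S | S))) -> ~P): 0.41 > 0, so result = 0
((S -> ~P) & ((P & (R & (S | S))) -> ~P)) = min(0, 0) = 0
(((S -> ~P) & ((P & (R & (S | S))) -> ~P)) | Q) = max(0, 0.72) = 0.72
~(((S -> ~P) & ((P & (R & (S | S))) -> ~P)) | Q): Gödel ¬ of 0.72 = 0 (operand ≠ 0)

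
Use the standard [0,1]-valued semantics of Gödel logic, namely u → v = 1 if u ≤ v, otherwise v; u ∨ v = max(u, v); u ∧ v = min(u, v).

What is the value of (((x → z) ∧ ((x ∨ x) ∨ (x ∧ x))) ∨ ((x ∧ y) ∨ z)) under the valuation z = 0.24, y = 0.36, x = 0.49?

(x → z): 0.49 > 0.24, so result = 0.24
(x ∨ x) = max(0.49, 0.49) = 0.49
(x ∧ x) = min(0.49, 0.49) = 0.49
((x ∨ x) ∨ (x ∧ x)) = max(0.49, 0.49) = 0.49
((x → z) ∧ ((x ∨ x) ∨ (x ∧ x))) = min(0.24, 0.49) = 0.24
(x ∧ y) = min(0.49, 0.36) = 0.36
((x ∧ y) ∨ z) = max(0.36, 0.24) = 0.36
(((x → z) ∧ ((x ∨ x) ∨ (x ∧ x))) ∨ ((x ∧ y) ∨ z)) = max(0.24, 0.36) = 0.36

0.36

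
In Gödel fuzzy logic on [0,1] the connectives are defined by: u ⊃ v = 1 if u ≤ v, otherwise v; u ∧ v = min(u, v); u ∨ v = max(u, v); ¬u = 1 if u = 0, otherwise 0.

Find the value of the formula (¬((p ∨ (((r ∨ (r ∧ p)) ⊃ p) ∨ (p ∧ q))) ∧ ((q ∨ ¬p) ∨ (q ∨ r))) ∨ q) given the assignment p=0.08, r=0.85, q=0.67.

0.67

(r ∧ p) = min(0.85, 0.08) = 0.08
(r ∨ (r ∧ p)) = max(0.85, 0.08) = 0.85
((r ∨ (r ∧ p)) ⊃ p): 0.85 > 0.08, so result = 0.08
(p ∧ q) = min(0.08, 0.67) = 0.08
(((r ∨ (r ∧ p)) ⊃ p) ∨ (p ∧ q)) = max(0.08, 0.08) = 0.08
(p ∨ (((r ∨ (r ∧ p)) ⊃ p) ∨ (p ∧ q))) = max(0.08, 0.08) = 0.08
¬p: Gödel ¬ of 0.08 = 0 (operand ≠ 0)
(q ∨ ¬p) = max(0.67, 0) = 0.67
(q ∨ r) = max(0.67, 0.85) = 0.85
((q ∨ ¬p) ∨ (q ∨ r)) = max(0.67, 0.85) = 0.85
((p ∨ (((r ∨ (r ∧ p)) ⊃ p) ∨ (p ∧ q))) ∧ ((q ∨ ¬p) ∨ (q ∨ r))) = min(0.08, 0.85) = 0.08
¬((p ∨ (((r ∨ (r ∧ p)) ⊃ p) ∨ (p ∧ q))) ∧ ((q ∨ ¬p) ∨ (q ∨ r))): Gödel ¬ of 0.08 = 0 (operand ≠ 0)
(¬((p ∨ (((r ∨ (r ∧ p)) ⊃ p) ∨ (p ∧ q))) ∧ ((q ∨ ¬p) ∨ (q ∨ r))) ∨ q) = max(0, 0.67) = 0.67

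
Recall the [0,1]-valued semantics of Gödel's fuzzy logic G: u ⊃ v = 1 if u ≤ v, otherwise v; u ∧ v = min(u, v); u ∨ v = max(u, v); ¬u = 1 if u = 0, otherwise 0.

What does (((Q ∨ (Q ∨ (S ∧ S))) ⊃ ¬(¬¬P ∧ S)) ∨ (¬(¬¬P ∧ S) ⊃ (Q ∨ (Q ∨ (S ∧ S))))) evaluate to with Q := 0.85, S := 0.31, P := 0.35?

(S ∧ S) = min(0.31, 0.31) = 0.31
(Q ∨ (S ∧ S)) = max(0.85, 0.31) = 0.85
(Q ∨ (Q ∨ (S ∧ S))) = max(0.85, 0.85) = 0.85
¬P: Gödel ¬ of 0.35 = 0 (operand ≠ 0)
¬¬P: Gödel ¬ of 0 = 1 (operand is 0)
(¬¬P ∧ S) = min(1, 0.31) = 0.31
¬(¬¬P ∧ S): Gödel ¬ of 0.31 = 0 (operand ≠ 0)
((Q ∨ (Q ∨ (S ∧ S))) ⊃ ¬(¬¬P ∧ S)): 0.85 > 0, so result = 0
¬P: Gödel ¬ of 0.35 = 0 (operand ≠ 0)
¬¬P: Gödel ¬ of 0 = 1 (operand is 0)
(¬¬P ∧ S) = min(1, 0.31) = 0.31
¬(¬¬P ∧ S): Gödel ¬ of 0.31 = 0 (operand ≠ 0)
(S ∧ S) = min(0.31, 0.31) = 0.31
(Q ∨ (S ∧ S)) = max(0.85, 0.31) = 0.85
(Q ∨ (Q ∨ (S ∧ S))) = max(0.85, 0.85) = 0.85
(¬(¬¬P ∧ S) ⊃ (Q ∨ (Q ∨ (S ∧ S)))): 0 ≤ 0.85, so result = 1
(((Q ∨ (Q ∨ (S ∧ S))) ⊃ ¬(¬¬P ∧ S)) ∨ (¬(¬¬P ∧ S) ⊃ (Q ∨ (Q ∨ (S ∧ S))))) = max(0, 1) = 1

1.00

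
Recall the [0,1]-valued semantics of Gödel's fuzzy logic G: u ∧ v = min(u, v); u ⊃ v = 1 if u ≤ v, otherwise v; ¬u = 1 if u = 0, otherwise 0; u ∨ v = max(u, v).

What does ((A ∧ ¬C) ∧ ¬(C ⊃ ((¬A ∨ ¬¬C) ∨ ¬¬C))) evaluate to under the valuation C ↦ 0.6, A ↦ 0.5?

0.00

¬C: Gödel ¬ of 0.6 = 0 (operand ≠ 0)
(A ∧ ¬C) = min(0.5, 0) = 0
¬A: Gödel ¬ of 0.5 = 0 (operand ≠ 0)
¬C: Gödel ¬ of 0.6 = 0 (operand ≠ 0)
¬¬C: Gödel ¬ of 0 = 1 (operand is 0)
(¬A ∨ ¬¬C) = max(0, 1) = 1
¬C: Gödel ¬ of 0.6 = 0 (operand ≠ 0)
¬¬C: Gödel ¬ of 0 = 1 (operand is 0)
((¬A ∨ ¬¬C) ∨ ¬¬C) = max(1, 1) = 1
(C ⊃ ((¬A ∨ ¬¬C) ∨ ¬¬C)): 0.6 ≤ 1, so result = 1
¬(C ⊃ ((¬A ∨ ¬¬C) ∨ ¬¬C)): Gödel ¬ of 1 = 0 (operand ≠ 0)
((A ∧ ¬C) ∧ ¬(C ⊃ ((¬A ∨ ¬¬C) ∨ ¬¬C))) = min(0, 0) = 0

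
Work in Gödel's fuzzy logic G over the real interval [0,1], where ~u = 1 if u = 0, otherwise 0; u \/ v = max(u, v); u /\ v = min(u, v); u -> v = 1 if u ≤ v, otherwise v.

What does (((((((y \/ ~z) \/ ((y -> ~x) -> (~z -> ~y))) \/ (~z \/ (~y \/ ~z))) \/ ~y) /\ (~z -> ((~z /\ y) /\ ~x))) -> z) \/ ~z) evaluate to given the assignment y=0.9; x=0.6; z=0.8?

~z: Gödel ¬ of 0.8 = 0 (operand ≠ 0)
(y \/ ~z) = max(0.9, 0) = 0.9
~x: Gödel ¬ of 0.6 = 0 (operand ≠ 0)
(y -> ~x): 0.9 > 0, so result = 0
~z: Gödel ¬ of 0.8 = 0 (operand ≠ 0)
~y: Gödel ¬ of 0.9 = 0 (operand ≠ 0)
(~z -> ~y): 0 ≤ 0, so result = 1
((y -> ~x) -> (~z -> ~y)): 0 ≤ 1, so result = 1
((y \/ ~z) \/ ((y -> ~x) -> (~z -> ~y))) = max(0.9, 1) = 1
~z: Gödel ¬ of 0.8 = 0 (operand ≠ 0)
~y: Gödel ¬ of 0.9 = 0 (operand ≠ 0)
~z: Gödel ¬ of 0.8 = 0 (operand ≠ 0)
(~y \/ ~z) = max(0, 0) = 0
(~z \/ (~y \/ ~z)) = max(0, 0) = 0
(((y \/ ~z) \/ ((y -> ~x) -> (~z -> ~y))) \/ (~z \/ (~y \/ ~z))) = max(1, 0) = 1
~y: Gödel ¬ of 0.9 = 0 (operand ≠ 0)
((((y \/ ~z) \/ ((y -> ~x) -> (~z -> ~y))) \/ (~z \/ (~y \/ ~z))) \/ ~y) = max(1, 0) = 1
~z: Gödel ¬ of 0.8 = 0 (operand ≠ 0)
~z: Gödel ¬ of 0.8 = 0 (operand ≠ 0)
(~z /\ y) = min(0, 0.9) = 0
~x: Gödel ¬ of 0.6 = 0 (operand ≠ 0)
((~z /\ y) /\ ~x) = min(0, 0) = 0
(~z -> ((~z /\ y) /\ ~x)): 0 ≤ 0, so result = 1
(((((y \/ ~z) \/ ((y -> ~x) -> (~z -> ~y))) \/ (~z \/ (~y \/ ~z))) \/ ~y) /\ (~z -> ((~z /\ y) /\ ~x))) = min(1, 1) = 1
((((((y \/ ~z) \/ ((y -> ~x) -> (~z -> ~y))) \/ (~z \/ (~y \/ ~z))) \/ ~y) /\ (~z -> ((~z /\ y) /\ ~x))) -> z): 1 > 0.8, so result = 0.8
~z: Gödel ¬ of 0.8 = 0 (operand ≠ 0)
(((((((y \/ ~z) \/ ((y -> ~x) -> (~z -> ~y))) \/ (~z \/ (~y \/ ~z))) \/ ~y) /\ (~z -> ((~z /\ y) /\ ~x))) -> z) \/ ~z) = max(0.8, 0) = 0.8

0.80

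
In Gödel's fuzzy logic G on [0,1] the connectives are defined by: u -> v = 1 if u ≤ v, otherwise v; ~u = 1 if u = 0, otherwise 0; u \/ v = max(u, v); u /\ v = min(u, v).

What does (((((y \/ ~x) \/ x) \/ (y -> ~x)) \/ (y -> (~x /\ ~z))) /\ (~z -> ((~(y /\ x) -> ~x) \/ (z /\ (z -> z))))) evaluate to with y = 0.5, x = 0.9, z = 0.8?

~x: Gödel ¬ of 0.9 = 0 (operand ≠ 0)
(y \/ ~x) = max(0.5, 0) = 0.5
((y \/ ~x) \/ x) = max(0.5, 0.9) = 0.9
~x: Gödel ¬ of 0.9 = 0 (operand ≠ 0)
(y -> ~x): 0.5 > 0, so result = 0
(((y \/ ~x) \/ x) \/ (y -> ~x)) = max(0.9, 0) = 0.9
~x: Gödel ¬ of 0.9 = 0 (operand ≠ 0)
~z: Gödel ¬ of 0.8 = 0 (operand ≠ 0)
(~x /\ ~z) = min(0, 0) = 0
(y -> (~x /\ ~z)): 0.5 > 0, so result = 0
((((y \/ ~x) \/ x) \/ (y -> ~x)) \/ (y -> (~x /\ ~z))) = max(0.9, 0) = 0.9
~z: Gödel ¬ of 0.8 = 0 (operand ≠ 0)
(y /\ x) = min(0.5, 0.9) = 0.5
~(y /\ x): Gödel ¬ of 0.5 = 0 (operand ≠ 0)
~x: Gödel ¬ of 0.9 = 0 (operand ≠ 0)
(~(y /\ x) -> ~x): 0 ≤ 0, so result = 1
(z -> z): 0.8 ≤ 0.8, so result = 1
(z /\ (z -> z)) = min(0.8, 1) = 0.8
((~(y /\ x) -> ~x) \/ (z /\ (z -> z))) = max(1, 0.8) = 1
(~z -> ((~(y /\ x) -> ~x) \/ (z /\ (z -> z)))): 0 ≤ 1, so result = 1
(((((y \/ ~x) \/ x) \/ (y -> ~x)) \/ (y -> (~x /\ ~z))) /\ (~z -> ((~(y /\ x) -> ~x) \/ (z /\ (z -> z))))) = min(0.9, 1) = 0.9

0.90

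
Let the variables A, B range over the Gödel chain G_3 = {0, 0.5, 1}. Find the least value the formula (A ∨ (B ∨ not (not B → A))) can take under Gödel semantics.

0.50

The minimum is attained at A = 0, B = 0.5:
  not B: Gödel ¬ of 0.5 = 0 (operand ≠ 0)
  (not B → A): 0 ≤ 0, so result = 1
  not (not B → A): Gödel ¬ of 1 = 0 (operand ≠ 0)
  (B ∨ not (not B → A)) = max(0.5, 0) = 0.5
  (A ∨ (B ∨ not (not B → A))) = max(0, 0.5) = 0.5
Checking all 9 assignments confirms none give a value below 0.50.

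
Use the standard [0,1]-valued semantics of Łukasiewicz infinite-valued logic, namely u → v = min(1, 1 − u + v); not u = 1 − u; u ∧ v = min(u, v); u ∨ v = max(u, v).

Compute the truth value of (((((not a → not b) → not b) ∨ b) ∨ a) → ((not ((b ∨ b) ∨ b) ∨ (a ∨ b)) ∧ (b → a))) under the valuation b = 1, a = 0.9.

0.90

not a: Łukasiewicz ¬ gives 1 − 0.9 = 0.1
not b: Łukasiewicz ¬ gives 1 − 1 = 0
(not a → not b): min(1, 1 − 0.1 + 0) = 0.9
not b: Łukasiewicz ¬ gives 1 − 1 = 0
((not a → not b) → not b): min(1, 1 − 0.9 + 0) = 0.1
(((not a → not b) → not b) ∨ b) = max(0.1, 1) = 1
((((not a → not b) → not b) ∨ b) ∨ a) = max(1, 0.9) = 1
(b ∨ b) = max(1, 1) = 1
((b ∨ b) ∨ b) = max(1, 1) = 1
not ((b ∨ b) ∨ b): Łukasiewicz ¬ gives 1 − 1 = 0
(a ∨ b) = max(0.9, 1) = 1
(not ((b ∨ b) ∨ b) ∨ (a ∨ b)) = max(0, 1) = 1
(b → a): min(1, 1 − 1 + 0.9) = 0.9
((not ((b ∨ b) ∨ b) ∨ (a ∨ b)) ∧ (b → a)) = min(1, 0.9) = 0.9
(((((not a → not b) → not b) ∨ b) ∨ a) → ((not ((b ∨ b) ∨ b) ∨ (a ∨ b)) ∧ (b → a))): min(1, 1 − 1 + 0.9) = 0.9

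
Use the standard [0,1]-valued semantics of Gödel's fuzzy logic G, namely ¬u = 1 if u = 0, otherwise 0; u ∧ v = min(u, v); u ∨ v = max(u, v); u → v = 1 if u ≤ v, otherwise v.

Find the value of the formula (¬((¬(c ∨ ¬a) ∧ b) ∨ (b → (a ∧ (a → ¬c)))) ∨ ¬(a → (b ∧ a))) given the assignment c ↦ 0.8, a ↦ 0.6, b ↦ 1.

1.00

¬a: Gödel ¬ of 0.6 = 0 (operand ≠ 0)
(c ∨ ¬a) = max(0.8, 0) = 0.8
¬(c ∨ ¬a): Gödel ¬ of 0.8 = 0 (operand ≠ 0)
(¬(c ∨ ¬a) ∧ b) = min(0, 1) = 0
¬c: Gödel ¬ of 0.8 = 0 (operand ≠ 0)
(a → ¬c): 0.6 > 0, so result = 0
(a ∧ (a → ¬c)) = min(0.6, 0) = 0
(b → (a ∧ (a → ¬c))): 1 > 0, so result = 0
((¬(c ∨ ¬a) ∧ b) ∨ (b → (a ∧ (a → ¬c)))) = max(0, 0) = 0
¬((¬(c ∨ ¬a) ∧ b) ∨ (b → (a ∧ (a → ¬c)))): Gödel ¬ of 0 = 1 (operand is 0)
(b ∧ a) = min(1, 0.6) = 0.6
(a → (b ∧ a)): 0.6 ≤ 0.6, so result = 1
¬(a → (b ∧ a)): Gödel ¬ of 1 = 0 (operand ≠ 0)
(¬((¬(c ∨ ¬a) ∧ b) ∨ (b → (a ∧ (a → ¬c)))) ∨ ¬(a → (b ∧ a))) = max(1, 0) = 1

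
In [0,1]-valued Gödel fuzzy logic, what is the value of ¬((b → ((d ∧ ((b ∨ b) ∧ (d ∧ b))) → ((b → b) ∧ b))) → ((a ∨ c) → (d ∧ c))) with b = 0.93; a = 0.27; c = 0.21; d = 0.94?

(b ∨ b) = max(0.93, 0.93) = 0.93
(d ∧ b) = min(0.94, 0.93) = 0.93
((b ∨ b) ∧ (d ∧ b)) = min(0.93, 0.93) = 0.93
(d ∧ ((b ∨ b) ∧ (d ∧ b))) = min(0.94, 0.93) = 0.93
(b → b): 0.93 ≤ 0.93, so result = 1
((b → b) ∧ b) = min(1, 0.93) = 0.93
((d ∧ ((b ∨ b) ∧ (d ∧ b))) → ((b → b) ∧ b)): 0.93 ≤ 0.93, so result = 1
(b → ((d ∧ ((b ∨ b) ∧ (d ∧ b))) → ((b → b) ∧ b))): 0.93 ≤ 1, so result = 1
(a ∨ c) = max(0.27, 0.21) = 0.27
(d ∧ c) = min(0.94, 0.21) = 0.21
((a ∨ c) → (d ∧ c)): 0.27 > 0.21, so result = 0.21
((b → ((d ∧ ((b ∨ b) ∧ (d ∧ b))) → ((b → b) ∧ b))) → ((a ∨ c) → (d ∧ c))): 1 > 0.21, so result = 0.21
¬((b → ((d ∧ ((b ∨ b) ∧ (d ∧ b))) → ((b → b) ∧ b))) → ((a ∨ c) → (d ∧ c))): Gödel ¬ of 0.21 = 0 (operand ≠ 0)

0.00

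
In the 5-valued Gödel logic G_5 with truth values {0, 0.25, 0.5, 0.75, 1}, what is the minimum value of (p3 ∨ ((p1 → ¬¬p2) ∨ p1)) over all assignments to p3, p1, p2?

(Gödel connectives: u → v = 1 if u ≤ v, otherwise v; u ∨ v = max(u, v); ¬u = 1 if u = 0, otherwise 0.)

0.25

The minimum is attained at p3 = 0, p1 = 0.25, p2 = 0:
  ¬p2: Gödel ¬ of 0 = 1 (operand is 0)
  ¬¬p2: Gödel ¬ of 1 = 0 (operand ≠ 0)
  (p1 → ¬¬p2): 0.25 > 0, so result = 0
  ((p1 → ¬¬p2) ∨ p1) = max(0, 0.25) = 0.25
  (p3 ∨ ((p1 → ¬¬p2) ∨ p1)) = max(0, 0.25) = 0.25
Checking all 125 assignments confirms none give a value below 0.25.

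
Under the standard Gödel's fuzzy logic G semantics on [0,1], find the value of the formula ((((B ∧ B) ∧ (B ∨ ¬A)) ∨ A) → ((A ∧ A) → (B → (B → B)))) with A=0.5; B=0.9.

1.00

(B ∧ B) = min(0.9, 0.9) = 0.9
¬A: Gödel ¬ of 0.5 = 0 (operand ≠ 0)
(B ∨ ¬A) = max(0.9, 0) = 0.9
((B ∧ B) ∧ (B ∨ ¬A)) = min(0.9, 0.9) = 0.9
(((B ∧ B) ∧ (B ∨ ¬A)) ∨ A) = max(0.9, 0.5) = 0.9
(A ∧ A) = min(0.5, 0.5) = 0.5
(B → B): 0.9 ≤ 0.9, so result = 1
(B → (B → B)): 0.9 ≤ 1, so result = 1
((A ∧ A) → (B → (B → B))): 0.5 ≤ 1, so result = 1
((((B ∧ B) ∧ (B ∨ ¬A)) ∨ A) → ((A ∧ A) → (B → (B → B)))): 0.9 ≤ 1, so result = 1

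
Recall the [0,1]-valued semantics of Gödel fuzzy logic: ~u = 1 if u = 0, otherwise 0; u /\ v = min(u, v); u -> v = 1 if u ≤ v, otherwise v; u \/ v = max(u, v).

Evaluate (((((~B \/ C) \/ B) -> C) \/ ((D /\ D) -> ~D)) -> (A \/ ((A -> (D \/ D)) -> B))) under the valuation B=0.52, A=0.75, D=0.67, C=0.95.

~B: Gödel ¬ of 0.52 = 0 (operand ≠ 0)
(~B \/ C) = max(0, 0.95) = 0.95
((~B \/ C) \/ B) = max(0.95, 0.52) = 0.95
(((~B \/ C) \/ B) -> C): 0.95 ≤ 0.95, so result = 1
(D /\ D) = min(0.67, 0.67) = 0.67
~D: Gödel ¬ of 0.67 = 0 (operand ≠ 0)
((D /\ D) -> ~D): 0.67 > 0, so result = 0
((((~B \/ C) \/ B) -> C) \/ ((D /\ D) -> ~D)) = max(1, 0) = 1
(D \/ D) = max(0.67, 0.67) = 0.67
(A -> (D \/ D)): 0.75 > 0.67, so result = 0.67
((A -> (D \/ D)) -> B): 0.67 > 0.52, so result = 0.52
(A \/ ((A -> (D \/ D)) -> B)) = max(0.75, 0.52) = 0.75
(((((~B \/ C) \/ B) -> C) \/ ((D /\ D) -> ~D)) -> (A \/ ((A -> (D \/ D)) -> B))): 1 > 0.75, so result = 0.75

0.75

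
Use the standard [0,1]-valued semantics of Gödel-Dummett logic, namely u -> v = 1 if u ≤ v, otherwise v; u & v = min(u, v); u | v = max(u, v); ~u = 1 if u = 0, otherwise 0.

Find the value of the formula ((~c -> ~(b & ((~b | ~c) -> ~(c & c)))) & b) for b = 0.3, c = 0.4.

0.30

~c: Gödel ¬ of 0.4 = 0 (operand ≠ 0)
~b: Gödel ¬ of 0.3 = 0 (operand ≠ 0)
~c: Gödel ¬ of 0.4 = 0 (operand ≠ 0)
(~b | ~c) = max(0, 0) = 0
(c & c) = min(0.4, 0.4) = 0.4
~(c & c): Gödel ¬ of 0.4 = 0 (operand ≠ 0)
((~b | ~c) -> ~(c & c)): 0 ≤ 0, so result = 1
(b & ((~b | ~c) -> ~(c & c))) = min(0.3, 1) = 0.3
~(b & ((~b | ~c) -> ~(c & c))): Gödel ¬ of 0.3 = 0 (operand ≠ 0)
(~c -> ~(b & ((~b | ~c) -> ~(c & c)))): 0 ≤ 0, so result = 1
((~c -> ~(b & ((~b | ~c) -> ~(c & c)))) & b) = min(1, 0.3) = 0.3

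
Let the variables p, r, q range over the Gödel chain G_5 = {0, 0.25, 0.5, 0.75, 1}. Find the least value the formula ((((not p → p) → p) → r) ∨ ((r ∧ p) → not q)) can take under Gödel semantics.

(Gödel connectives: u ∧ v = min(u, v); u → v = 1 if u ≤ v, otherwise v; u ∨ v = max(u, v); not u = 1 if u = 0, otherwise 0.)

0.25

The minimum is attained at p = 0.5, r = 0.25, q = 0.25:
  not p: Gödel ¬ of 0.5 = 0 (operand ≠ 0)
  (not p → p): 0 ≤ 0.5, so result = 1
  ((not p → p) → p): 1 > 0.5, so result = 0.5
  (((not p → p) → p) → r): 0.5 > 0.25, so result = 0.25
  (r ∧ p) = min(0.25, 0.5) = 0.25
  not q: Gödel ¬ of 0.25 = 0 (operand ≠ 0)
  ((r ∧ p) → not q): 0.25 > 0, so result = 0
  ((((not p → p) → p) → r) ∨ ((r ∧ p) → not q)) = max(0.25, 0) = 0.25
Checking all 125 assignments confirms none give a value below 0.25.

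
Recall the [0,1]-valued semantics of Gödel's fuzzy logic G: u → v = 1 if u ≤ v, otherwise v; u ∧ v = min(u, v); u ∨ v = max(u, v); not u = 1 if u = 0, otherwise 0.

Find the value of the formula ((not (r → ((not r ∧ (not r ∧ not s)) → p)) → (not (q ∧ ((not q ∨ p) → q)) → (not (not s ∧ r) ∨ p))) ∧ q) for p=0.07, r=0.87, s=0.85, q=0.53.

not r: Gödel ¬ of 0.87 = 0 (operand ≠ 0)
not r: Gödel ¬ of 0.87 = 0 (operand ≠ 0)
not s: Gödel ¬ of 0.85 = 0 (operand ≠ 0)
(not r ∧ not s) = min(0, 0) = 0
(not r ∧ (not r ∧ not s)) = min(0, 0) = 0
((not r ∧ (not r ∧ not s)) → p): 0 ≤ 0.07, so result = 1
(r → ((not r ∧ (not r ∧ not s)) → p)): 0.87 ≤ 1, so result = 1
not (r → ((not r ∧ (not r ∧ not s)) → p)): Gödel ¬ of 1 = 0 (operand ≠ 0)
not q: Gödel ¬ of 0.53 = 0 (operand ≠ 0)
(not q ∨ p) = max(0, 0.07) = 0.07
((not q ∨ p) → q): 0.07 ≤ 0.53, so result = 1
(q ∧ ((not q ∨ p) → q)) = min(0.53, 1) = 0.53
not (q ∧ ((not q ∨ p) → q)): Gödel ¬ of 0.53 = 0 (operand ≠ 0)
not s: Gödel ¬ of 0.85 = 0 (operand ≠ 0)
(not s ∧ r) = min(0, 0.87) = 0
not (not s ∧ r): Gödel ¬ of 0 = 1 (operand is 0)
(not (not s ∧ r) ∨ p) = max(1, 0.07) = 1
(not (q ∧ ((not q ∨ p) → q)) → (not (not s ∧ r) ∨ p)): 0 ≤ 1, so result = 1
(not (r → ((not r ∧ (not r ∧ not s)) → p)) → (not (q ∧ ((not q ∨ p) → q)) → (not (not s ∧ r) ∨ p))): 0 ≤ 1, so result = 1
((not (r → ((not r ∧ (not r ∧ not s)) → p)) → (not (q ∧ ((not q ∨ p) → q)) → (not (not s ∧ r) ∨ p))) ∧ q) = min(1, 0.53) = 0.53

0.53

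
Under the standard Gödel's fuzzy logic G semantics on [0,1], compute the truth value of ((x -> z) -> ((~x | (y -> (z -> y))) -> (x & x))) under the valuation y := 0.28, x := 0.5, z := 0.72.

0.50

(x -> z): 0.5 ≤ 0.72, so result = 1
~x: Gödel ¬ of 0.5 = 0 (operand ≠ 0)
(z -> y): 0.72 > 0.28, so result = 0.28
(y -> (z -> y)): 0.28 ≤ 0.28, so result = 1
(~x | (y -> (z -> y))) = max(0, 1) = 1
(x & x) = min(0.5, 0.5) = 0.5
((~x | (y -> (z -> y))) -> (x & x)): 1 > 0.5, so result = 0.5
((x -> z) -> ((~x | (y -> (z -> y))) -> (x & x))): 1 > 0.5, so result = 0.5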